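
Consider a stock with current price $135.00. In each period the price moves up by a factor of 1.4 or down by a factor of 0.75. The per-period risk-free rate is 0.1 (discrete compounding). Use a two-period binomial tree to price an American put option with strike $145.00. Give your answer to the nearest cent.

Risk-neutral probability p = (1 + 0.1 − 0.75)/(1.4 − 0.75) = 0.3500/0.6500 = 0.5385
Terminal stock prices: S_uu = 264.6, S_ud = 141.8, S_dd = 75.94
Terminal payoffs (K − S): max(-119.6, 0) = 0, max(3.25, 0) = 3.25, max(69.06, 0) = 69.06
Node u (S = 189): continuation = 1/1.1·[0.5385·0.0000 + 0.4615·3.2500] = 1.3636; exercise value = 0.0000 ≤ continuation, so V_u = 1.3636
Node d (S = 101.2): continuation = 1/1.1·[0.5385·3.2500 + 0.4615·69.0625] = 30.5682; exercise value = 43.7500 > continuation, so V_d = 43.7500 (exercise)
Node 0 (S = 135): continuation = 1/1.1·[0.5385·1.3636 + 0.4615·43.7500] = 19.0242; exercise value = 10.0000 ≤ continuation, so V_0 = 19.0242

$19.02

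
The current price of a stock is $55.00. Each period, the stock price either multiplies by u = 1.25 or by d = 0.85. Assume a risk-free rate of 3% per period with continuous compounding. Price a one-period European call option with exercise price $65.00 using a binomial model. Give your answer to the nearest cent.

$1.64

Risk-neutral probability p = (e^0.03 − 0.85)/(1.25 − 0.85) = 0.1805/0.4000 = 0.4511
Terminal stock prices: S_u = 68.75, S_d = 46.75
Terminal payoffs (S − K): max(3.75, 0) = 3.75, max(-18.25, 0) = 0
Node 0 (S = 55): V_0 = e^(−0.03)·[0.4511·3.7500 + 0.5489·0.0000] = 1.6418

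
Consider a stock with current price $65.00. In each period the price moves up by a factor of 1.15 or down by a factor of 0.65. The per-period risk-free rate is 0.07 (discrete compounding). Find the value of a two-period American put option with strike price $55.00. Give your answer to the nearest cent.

$2.66

Risk-neutral probability p = (1 + 0.07 − 0.65)/(1.15 − 0.65) = 0.4200/0.5000 = 0.8400
Terminal stock prices: S_uu = 85.96, S_ud = 48.59, S_dd = 27.46
Terminal payoffs (K − S): max(-30.96, 0) = 0, max(6.413, 0) = 6.413, max(27.54, 0) = 27.54
Node u (S = 74.75): continuation = 1/1.07·[0.8400·0.0000 + 0.1600·6.4125] = 0.9589; exercise value = 0.0000 ≤ continuation, so V_u = 0.9589
Node d (S = 42.25): continuation = 1/1.07·[0.8400·6.4125 + 0.1600·27.5375] = 9.1519; exercise value = 12.7500 > continuation, so V_d = 12.7500 (exercise)
Node 0 (S = 65): continuation = 1/1.07·[0.8400·0.9589 + 0.1600·12.7500] = 2.6593; exercise value = 0.0000 ≤ continuation, so V_0 = 2.6593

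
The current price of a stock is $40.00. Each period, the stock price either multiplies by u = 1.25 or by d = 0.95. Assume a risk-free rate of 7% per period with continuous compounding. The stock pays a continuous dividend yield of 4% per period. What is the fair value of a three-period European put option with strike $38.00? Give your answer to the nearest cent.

$1.18

Per-period risk-free factor R = e^0.07 = 1.0725; dividend-adjusted growth = e^(0.07−0.04) = 1.0305.
Risk-neutral probability p = (1.0305 − 0.95)/(1.25 − 0.95) = 0.0805/0.3000 = 0.2682
Terminal stock prices: S_uuu = 78.12, S_uud = 59.38, S_udd = 45.12, S_ddd = 34.29
Terminal payoffs (K − S): max(-40.12, 0) = 0, max(-21.38, 0) = 0, max(-7.125, 0) = 0, max(3.705, 0) = 3.705
Node uu (S = 62.5): V_uu = e^(−0.07)·[0.2682·0.0000 + 0.7318·0.0000] = 0.0000
Node ud (S = 47.5): V_ud = e^(−0.07)·[0.2682·0.0000 + 0.7318·0.0000] = 0.0000
Node dd (S = 36.1): V_dd = e^(−0.07)·[0.2682·0.0000 + 0.7318·3.7050] = 2.5281
Node u (S = 50): V_u = e^(−0.07)·[0.2682·0.0000 + 0.7318·0.0000] = 0.0000
Node d (S = 38): V_d = e^(−0.07)·[0.2682·0.0000 + 0.7318·2.5281] = 1.7250
Node 0 (S = 40): V_0 = e^(−0.07)·[0.2682·0.0000 + 0.7318·1.7250] = 1.1771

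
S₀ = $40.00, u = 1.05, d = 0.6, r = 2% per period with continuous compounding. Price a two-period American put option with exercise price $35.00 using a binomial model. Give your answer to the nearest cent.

Risk-neutral probability p = (e^0.02 − 0.6)/(1.05 − 0.6) = 0.4202/0.4500 = 0.9338
Terminal stock prices: S_uu = 44.1, S_ud = 25.2, S_dd = 14.4
Terminal payoffs (K − S): max(-9.1, 0) = 0, max(9.8, 0) = 9.8, max(20.6, 0) = 20.6
Node u (S = 42): continuation = e^(−0.02)·[0.9338·0.0000 + 0.0662·9.8000] = 0.6361; exercise value = 0.0000 ≤ continuation, so V_u = 0.6361
Node d (S = 24): continuation = e^(−0.02)·[0.9338·9.8000 + 0.0662·20.6000] = 10.3070; exercise value = 11.0000 > continuation, so V_d = 11.0000 (exercise)
Node 0 (S = 40): continuation = e^(−0.02)·[0.9338·0.6361 + 0.0662·11.0000] = 1.2962; exercise value = 0.0000 ≤ continuation, so V_0 = 1.2962

$1.30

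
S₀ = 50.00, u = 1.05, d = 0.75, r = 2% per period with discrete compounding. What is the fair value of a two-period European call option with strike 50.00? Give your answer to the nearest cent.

3.99

Risk-neutral probability p = (1 + 0.02 − 0.75)/(1.05 − 0.75) = 0.2700/0.3000 = 0.9000
Terminal stock prices: S_uu = 55.12, S_ud = 39.38, S_dd = 28.12
Terminal payoffs (S − K): max(5.125, 0) = 5.125, max(-10.62, 0) = 0, max(-21.88, 0) = 0
Node u (S = 52.5): V_u = 1/1.02·[0.9000·5.1250 + 0.1000·0.0000] = 4.5221
Node d (S = 37.5): V_d = 1/1.02·[0.9000·0.0000 + 0.1000·0.0000] = 0.0000
Node 0 (S = 50): V_0 = 1/1.02·[0.9000·4.5221 + 0.1000·0.0000] = 3.9901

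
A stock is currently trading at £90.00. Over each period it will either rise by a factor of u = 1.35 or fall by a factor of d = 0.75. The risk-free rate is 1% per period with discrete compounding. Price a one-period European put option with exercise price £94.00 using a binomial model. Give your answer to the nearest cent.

Risk-neutral probability p = (1 + 0.01 − 0.75)/(1.35 − 0.75) = 0.2600/0.6000 = 0.4333
Terminal stock prices: S_u = 121.5, S_d = 67.5
Terminal payoffs (K − S): max(-27.5, 0) = 0, max(26.5, 0) = 26.5
Node 0 (S = 90): V_0 = 1/1.01·[0.4333·0.0000 + 0.5667·26.5000] = 14.8680

£14.87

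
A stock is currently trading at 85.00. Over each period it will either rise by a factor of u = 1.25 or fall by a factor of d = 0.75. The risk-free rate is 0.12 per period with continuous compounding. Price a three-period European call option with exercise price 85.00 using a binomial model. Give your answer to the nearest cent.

28.60

Risk-neutral probability p = (e^0.12 − 0.75)/(1.25 − 0.75) = 0.3775/0.5000 = 0.7550
Terminal stock prices: S_uuu = 166, S_uud = 99.61, S_udd = 59.77, S_ddd = 35.86
Terminal payoffs (S − K): max(81.02, 0) = 81.02, max(14.61, 0) = 14.61, max(-25.23, 0) = 0, max(-49.14, 0) = 0
Node uu (S = 132.8): V_uu = e^(−0.12)·[0.7550·81.0156 + 0.2450·14.6094] = 57.4243
Node ud (S = 79.69): V_ud = e^(−0.12)·[0.7550·14.6094 + 0.2450·0.0000] = 9.7827
Node dd (S = 47.81): V_dd = e^(−0.12)·[0.7550·0.0000 + 0.2450·0.0000] = 0.0000
Node u (S = 106.2): V_u = e^(−0.12)·[0.7550·57.4243 + 0.2450·9.7827] = 40.5782
Node d (S = 63.75): V_d = e^(−0.12)·[0.7550·9.7827 + 0.2450·0.0000] = 6.5507
Node 0 (S = 85): V_0 = e^(−0.12)·[0.7550·40.5782 + 0.2450·6.5507] = 28.5954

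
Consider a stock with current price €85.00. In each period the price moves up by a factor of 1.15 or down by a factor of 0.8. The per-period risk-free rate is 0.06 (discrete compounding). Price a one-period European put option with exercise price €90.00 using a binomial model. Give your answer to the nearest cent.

€5.34

Risk-neutral probability p = (1 + 0.06 − 0.8)/(1.15 − 0.8) = 0.2600/0.3500 = 0.7429
Terminal stock prices: S_u = 97.75, S_d = 68
Terminal payoffs (K − S): max(-7.75, 0) = 0, max(22, 0) = 22
Node 0 (S = 85): V_0 = 1/1.06·[0.7429·0.0000 + 0.2571·22.0000] = 5.3369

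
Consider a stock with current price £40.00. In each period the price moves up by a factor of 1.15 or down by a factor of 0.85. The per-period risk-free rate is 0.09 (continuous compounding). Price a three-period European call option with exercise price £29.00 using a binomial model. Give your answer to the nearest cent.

Risk-neutral probability p = (e^0.09 − 0.85)/(1.15 − 0.85) = 0.2442/0.3000 = 0.8139
Terminal stock prices: S_uuu = 60.83, S_uud = 44.96, S_udd = 33.23, S_ddd = 24.56
Terminal payoffs (S − K): max(31.83, 0) = 31.83, max(15.96, 0) = 15.96, max(4.235, 0) = 4.235, max(-4.435, 0) = 0
Node uu (S = 52.9): V_uu = e^(−0.09)·[0.8139·31.8350 + 0.1861·15.9650] = 26.3960
Node ud (S = 39.1): V_ud = e^(−0.09)·[0.8139·15.9650 + 0.1861·4.2350] = 12.5960
Node dd (S = 28.9): V_dd = e^(−0.09)·[0.8139·4.2350 + 0.1861·0.0000] = 3.1503
Node u (S = 46): V_u = e^(−0.09)·[0.8139·26.3960 + 0.1861·12.5960] = 21.7772
Node d (S = 34): V_d = e^(−0.09)·[0.8139·12.5960 + 0.1861·3.1503] = 9.9054
Node 0 (S = 40): V_0 = e^(−0.09)·[0.8139·21.7772 + 0.1861·9.9054] = 17.8838

£17.88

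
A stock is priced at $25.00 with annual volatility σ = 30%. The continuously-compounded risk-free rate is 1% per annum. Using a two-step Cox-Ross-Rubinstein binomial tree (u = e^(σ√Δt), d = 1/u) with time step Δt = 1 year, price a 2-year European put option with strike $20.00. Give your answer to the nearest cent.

$1.92

CRR parameters: u = e^(σ√Δt) = e^(0.3·√1) = 1.3499, d = 1/u = 0.7408
Per-period rate: rΔt = 0.01·1 = 0.01, so R = e^0.01 = 1.0101
Risk-neutral probability p = (e^0.01 − 0.7408)/(1.3499 − 0.7408) = 0.2692/0.6090 = 0.4421
Terminal stock prices: S_uu = 45.55, S_ud = 25, S_dd = 13.72
Terminal payoffs (K − S): max(-25.55, 0) = 0, max(-5, 0) = 0, max(6.28, 0) = 6.28
Node u (S = 33.75): V_u = e^(−0.01)·[0.4421·0.0000 + 0.5579·0.0000] = 0.0000
Node d (S = 18.52): V_d = e^(−0.01)·[0.4421·0.0000 + 0.5579·6.2797] = 3.4688
Node 0 (S = 25): V_0 = e^(−0.01)·[0.4421·0.0000 + 0.5579·3.4688] = 1.9162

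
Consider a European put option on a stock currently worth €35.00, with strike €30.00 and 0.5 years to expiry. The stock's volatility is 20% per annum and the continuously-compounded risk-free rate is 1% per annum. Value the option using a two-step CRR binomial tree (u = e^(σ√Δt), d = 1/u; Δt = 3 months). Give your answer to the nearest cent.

€0.35

CRR parameters: u = e^(σ√Δt) = e^(0.2·√0.25) = 1.1052, d = 1/u = 0.9048
Per-period rate: rΔt = 0.01·0.25 = 0.0025, so R = e^0.0025 = 1.0025
Risk-neutral probability p = (e^0.0025 − 0.9048)/(1.1052 − 0.9048) = 0.0977/0.2003 = 0.4875
Terminal stock prices: S_uu = 42.75, S_ud = 35, S_dd = 28.66
Terminal payoffs (K − S): max(-12.75, 0) = 0, max(-5, 0) = 0, max(1.344, 0) = 1.344
Node u (S = 38.68): V_u = e^(−0.0025)·[0.4875·0.0000 + 0.5125·0.0000] = 0.0000
Node d (S = 31.67): V_d = e^(−0.0025)·[0.4875·0.0000 + 0.5125·1.3444] = 0.6873
Node 0 (S = 35): V_0 = e^(−0.0025)·[0.4875·0.0000 + 0.5125·0.6873] = 0.3513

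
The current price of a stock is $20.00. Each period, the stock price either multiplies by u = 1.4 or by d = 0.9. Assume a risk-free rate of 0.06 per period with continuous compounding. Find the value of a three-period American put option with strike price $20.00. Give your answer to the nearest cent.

Risk-neutral probability p = (e^0.06 − 0.9)/(1.4 − 0.9) = 0.1618/0.5000 = 0.3237
Terminal stock prices: S_uuu = 54.88, S_uud = 35.28, S_udd = 22.68, S_ddd = 14.58
Terminal payoffs (K − S): max(-34.88, 0) = 0, max(-15.28, 0) = 0, max(-2.68, 0) = 0, max(5.42, 0) = 5.42
Node uu (S = 39.2): continuation = e^(−0.06)·[0.3237·0.0000 + 0.6763·0.0000] = 0.0000; exercise value = 0.0000 ≤ continuation, so V_uu = 0.0000
Node ud (S = 25.2): continuation = e^(−0.06)·[0.3237·0.0000 + 0.6763·0.0000] = 0.0000; exercise value = 0.0000 ≤ continuation, so V_ud = 0.0000
Node dd (S = 16.2): continuation = e^(−0.06)·[0.3237·0.0000 + 0.6763·5.4200] = 3.4522; exercise value = 3.8000 > continuation, so V_dd = 3.8000 (exercise)
Node u (S = 28): continuation = e^(−0.06)·[0.3237·0.0000 + 0.6763·0.0000] = 0.0000; exercise value = 0.0000 ≤ continuation, so V_u = 0.0000
Node d (S = 18): continuation = e^(−0.06)·[0.3237·0.0000 + 0.6763·3.8000] = 2.4204; exercise value = 2.0000 ≤ continuation, so V_d = 2.4204
Node 0 (S = 20): continuation = e^(−0.06)·[0.3237·0.0000 + 0.6763·2.4204] = 1.5416; exercise value = 0.0000 ≤ continuation, so V_0 = 1.5416

$1.54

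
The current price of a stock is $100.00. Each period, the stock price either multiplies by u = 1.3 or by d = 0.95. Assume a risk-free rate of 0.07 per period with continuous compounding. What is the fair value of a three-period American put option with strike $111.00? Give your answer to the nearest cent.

Risk-neutral probability p = (e^0.07 − 0.95)/(1.3 − 0.95) = 0.1225/0.3500 = 0.3500
Terminal stock prices: S_uuu = 219.7, S_uud = 160.6, S_udd = 117.3, S_ddd = 85.74
Terminal payoffs (K − S): max(-108.7, 0) = 0, max(-49.55, 0) = 0, max(-6.325, 0) = 0, max(25.26, 0) = 25.26
Node uu (S = 169): continuation = e^(−0.07)·[0.3500·0.0000 + 0.6500·0.0000] = 0.0000; exercise value = 0.0000 ≤ continuation, so V_uu = 0.0000
Node ud (S = 123.5): continuation = e^(−0.07)·[0.3500·0.0000 + 0.6500·0.0000] = 0.0000; exercise value = 0.0000 ≤ continuation, so V_ud = 0.0000
Node dd (S = 90.25): continuation = e^(−0.07)·[0.3500·0.0000 + 0.6500·25.2625] = 15.3099; exercise value = 20.7500 > continuation, so V_dd = 20.7500 (exercise)
Node u (S = 130): continuation = e^(−0.07)·[0.3500·0.0000 + 0.6500·0.0000] = 0.0000; exercise value = 0.0000 ≤ continuation, so V_u = 0.0000
Node d (S = 95): continuation = e^(−0.07)·[0.3500·0.0000 + 0.6500·20.7500] = 12.5752; exercise value = 16.0000 > continuation, so V_d = 16.0000 (exercise)
Node 0 (S = 100): continuation = e^(−0.07)·[0.3500·0.0000 + 0.6500·16.0000] = 9.6965; exercise value = 11.0000 > continuation, so V_0 = 11.0000 (exercise)

$11.00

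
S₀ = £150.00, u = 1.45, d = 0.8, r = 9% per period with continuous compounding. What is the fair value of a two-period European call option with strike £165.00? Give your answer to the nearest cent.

£29.45

Risk-neutral probability p = (e^0.09 − 0.8)/(1.45 − 0.8) = 0.2942/0.6500 = 0.4526
Terminal stock prices: S_uu = 315.4, S_ud = 174, S_dd = 96
Terminal payoffs (S − K): max(150.4, 0) = 150.4, max(9, 0) = 9, max(-69, 0) = 0
Node u (S = 217.5): V_u = e^(−0.09)·[0.4526·150.3750 + 0.5474·9.0000] = 66.7014
Node d (S = 120): V_d = e^(−0.09)·[0.4526·9.0000 + 0.5474·0.0000] = 3.7226
Node 0 (S = 150): V_0 = e^(−0.09)·[0.4526·66.7014 + 0.5474·3.7226] = 29.4517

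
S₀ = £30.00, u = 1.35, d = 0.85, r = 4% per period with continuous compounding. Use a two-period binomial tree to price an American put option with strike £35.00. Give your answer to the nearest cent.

£5.77

Risk-neutral probability p = (e^0.04 − 0.85)/(1.35 − 0.85) = 0.1908/0.5000 = 0.3816
Terminal stock prices: S_uu = 54.68, S_ud = 34.42, S_dd = 21.67
Terminal payoffs (K − S): max(-19.68, 0) = 0, max(0.575, 0) = 0.575, max(13.33, 0) = 13.33
Node u (S = 40.5): continuation = e^(−0.04)·[0.3816·0.0000 + 0.6184·0.5750] = 0.3416; exercise value = 0.0000 ≤ continuation, so V_u = 0.3416
Node d (S = 25.5): continuation = e^(−0.04)·[0.3816·0.5750 + 0.6184·13.3250] = 8.1276; exercise value = 9.5000 > continuation, so V_d = 9.5000 (exercise)
Node 0 (S = 30): continuation = e^(−0.04)·[0.3816·0.3416 + 0.6184·9.5000] = 5.7695; exercise value = 5.0000 ≤ continuation, so V_0 = 5.7695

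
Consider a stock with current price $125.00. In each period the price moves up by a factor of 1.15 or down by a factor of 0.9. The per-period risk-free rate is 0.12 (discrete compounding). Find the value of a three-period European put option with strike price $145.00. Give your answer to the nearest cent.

$0.84

Risk-neutral probability p = (1 + 0.12 − 0.9)/(1.15 − 0.9) = 0.2200/0.2500 = 0.8800
Terminal stock prices: S_uuu = 190.1, S_uud = 148.8, S_udd = 116.4, S_ddd = 91.13
Terminal payoffs (K − S): max(-45.11, 0) = 0, max(-3.781, 0) = 0, max(28.56, 0) = 28.56, max(53.87, 0) = 53.87
Node uu (S = 165.3): V_uu = 1/1.12·[0.8800·0.0000 + 0.1200·0.0000] = 0.0000
Node ud (S = 129.4): V_ud = 1/1.12·[0.8800·0.0000 + 0.1200·28.5625] = 3.0603
Node dd (S = 101.2): V_dd = 1/1.12·[0.8800·28.5625 + 0.1200·53.8750] = 28.2143
Node u (S = 143.8): V_u = 1/1.12·[0.8800·0.0000 + 0.1200·3.0603] = 0.3279
Node d (S = 112.5): V_d = 1/1.12·[0.8800·3.0603 + 0.1200·28.2143] = 5.4275
Node 0 (S = 125): V_0 = 1/1.12·[0.8800·0.3279 + 0.1200·5.4275] = 0.8391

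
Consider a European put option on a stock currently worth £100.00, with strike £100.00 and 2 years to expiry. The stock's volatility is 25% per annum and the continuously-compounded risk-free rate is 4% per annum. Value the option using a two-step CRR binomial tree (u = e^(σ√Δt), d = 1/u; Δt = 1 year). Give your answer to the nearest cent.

CRR parameters: u = e^(σ√Δt) = e^(0.25·√1) = 1.2840, d = 1/u = 0.7788
Per-period rate: rΔt = 0.04·1 = 0.04, so R = e^0.04 = 1.0408
Risk-neutral probability p = (e^0.04 − 0.7788)/(1.2840 − 0.7788) = 0.2620/0.5052 = 0.5186
Terminal stock prices: S_uu = 164.9, S_ud = 100, S_dd = 60.65
Terminal payoffs (K − S): max(-64.87, 0) = 0, max(0, 0) = 0, max(39.35, 0) = 39.35
Node u (S = 128.4): V_u = e^(−0.04)·[0.5186·0.0000 + 0.4814·0.0000] = 0.0000
Node d (S = 77.88): V_d = e^(−0.04)·[0.5186·0.0000 + 0.4814·39.3469] = 18.1989
Node 0 (S = 100): V_0 = e^(−0.04)·[0.5186·0.0000 + 0.4814·18.1989] = 8.4174

£8.42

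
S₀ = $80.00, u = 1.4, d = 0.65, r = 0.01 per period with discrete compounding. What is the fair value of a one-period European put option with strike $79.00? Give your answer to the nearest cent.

Risk-neutral probability p = (1 + 0.01 − 0.65)/(1.4 − 0.65) = 0.3600/0.7500 = 0.4800
Terminal stock prices: S_u = 112, S_d = 52
Terminal payoffs (K − S): max(-33, 0) = 0, max(27, 0) = 27
Node 0 (S = 80): V_0 = 1/1.01·[0.4800·0.0000 + 0.5200·27.0000] = 13.9010

$13.90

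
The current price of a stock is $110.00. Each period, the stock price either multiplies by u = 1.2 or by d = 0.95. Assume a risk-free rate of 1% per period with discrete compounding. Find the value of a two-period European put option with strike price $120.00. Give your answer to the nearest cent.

$11.73

Risk-neutral probability p = (1 + 0.01 − 0.95)/(1.2 − 0.95) = 0.0600/0.2500 = 0.2400
Terminal stock prices: S_uu = 158.4, S_ud = 125.4, S_dd = 99.27
Terminal payoffs (K − S): max(-38.4, 0) = 0, max(-5.4, 0) = 0, max(20.73, 0) = 20.73
Node u (S = 132): V_u = 1/1.01·[0.2400·0.0000 + 0.7600·0.0000] = 0.0000
Node d (S = 104.5): V_d = 1/1.01·[0.2400·0.0000 + 0.7600·20.7250] = 15.5950
Node 0 (S = 110): V_0 = 1/1.01·[0.2400·0.0000 + 0.7600·15.5950] = 11.7349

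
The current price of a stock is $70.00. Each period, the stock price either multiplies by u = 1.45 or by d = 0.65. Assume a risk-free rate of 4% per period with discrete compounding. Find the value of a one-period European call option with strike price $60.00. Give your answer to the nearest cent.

$19.45

Risk-neutral probability p = (1 + 0.04 − 0.65)/(1.45 − 0.65) = 0.3900/0.8000 = 0.4875
Terminal stock prices: S_u = 101.5, S_d = 45.5
Terminal payoffs (S − K): max(41.5, 0) = 41.5, max(-14.5, 0) = 0
Node 0 (S = 70): V_0 = 1/1.04·[0.4875·41.5000 + 0.5125·0.0000] = 19.4531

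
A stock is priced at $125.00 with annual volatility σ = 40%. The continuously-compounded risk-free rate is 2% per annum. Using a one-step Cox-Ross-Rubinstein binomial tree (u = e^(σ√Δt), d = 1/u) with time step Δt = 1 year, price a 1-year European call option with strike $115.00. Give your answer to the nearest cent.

$29.84

CRR parameters: u = e^(σ√Δt) = e^(0.4·√1) = 1.4918, d = 1/u = 0.6703
Per-period rate: rΔt = 0.02·1 = 0.02, so R = e^0.02 = 1.0202
Risk-neutral probability p = (e^0.02 − 0.6703)/(1.4918 − 0.6703) = 0.3499/0.8215 = 0.4259
Terminal stock prices: S_u = 186.5, S_d = 83.79
Terminal payoffs (S − K): max(71.48, 0) = 71.48, max(-31.21, 0) = 0
Node 0 (S = 125): V_0 = e^(−0.02)·[0.4259·71.4781 + 0.5741·0.0000] = 29.8399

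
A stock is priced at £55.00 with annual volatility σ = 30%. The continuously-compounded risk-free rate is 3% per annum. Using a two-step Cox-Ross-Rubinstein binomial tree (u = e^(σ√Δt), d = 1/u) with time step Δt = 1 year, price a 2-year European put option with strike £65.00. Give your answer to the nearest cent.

£13.72

CRR parameters: u = e^(σ√Δt) = e^(0.3·√1) = 1.3499, d = 1/u = 0.7408
Per-period rate: rΔt = 0.03·1 = 0.03, so R = e^0.03 = 1.0305
Risk-neutral probability p = (e^0.03 − 0.7408)/(1.3499 − 0.7408) = 0.2896/0.6090 = 0.4756
Terminal stock prices: S_uu = 100.2, S_ud = 55, S_dd = 30.18
Terminal payoffs (K − S): max(-35.22, 0) = 0, max(10, 0) = 10, max(34.82, 0) = 34.82
Node u (S = 74.24): V_u = e^(−0.03)·[0.4756·0.0000 + 0.5244·10.0000] = 5.0894
Node d (S = 40.75): V_d = e^(−0.03)·[0.4756·10.0000 + 0.5244·34.8154] = 22.3340
Node 0 (S = 55): V_0 = e^(−0.03)·[0.4756·5.0894 + 0.5244·22.3340] = 13.7154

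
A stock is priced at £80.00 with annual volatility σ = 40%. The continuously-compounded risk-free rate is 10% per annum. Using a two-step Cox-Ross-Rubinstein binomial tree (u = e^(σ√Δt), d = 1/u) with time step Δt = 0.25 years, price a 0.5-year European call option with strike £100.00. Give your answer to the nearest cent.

CRR parameters: u = e^(σ√Δt) = e^(0.4·√0.25) = 1.2214, d = 1/u = 0.8187
Per-period rate: rΔt = 0.1·0.25 = 0.025, so R = e^0.025 = 1.0253
Risk-neutral probability p = (e^0.025 − 0.8187)/(1.2214 − 0.8187) = 0.2066/0.4027 = 0.5130
Terminal stock prices: S_uu = 119.3, S_ud = 80, S_dd = 53.63
Terminal payoffs (S − K): max(19.35, 0) = 19.35, max(-20, 0) = 0, max(-46.37, 0) = 0
Node u (S = 97.71): V_u = e^(−0.025)·[0.5130·19.3460 + 0.4870·0.0000] = 9.6801
Node d (S = 65.5): V_d = e^(−0.025)·[0.5130·0.0000 + 0.4870·0.0000] = 0.0000
Node 0 (S = 80): V_0 = e^(−0.025)·[0.5130·9.6801 + 0.4870·0.0000] = 4.8436

£4.84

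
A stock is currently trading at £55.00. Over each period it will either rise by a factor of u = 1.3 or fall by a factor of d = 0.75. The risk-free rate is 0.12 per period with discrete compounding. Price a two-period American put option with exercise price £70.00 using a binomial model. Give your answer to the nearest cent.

£15.00

Risk-neutral probability p = (1 + 0.12 − 0.75)/(1.3 − 0.75) = 0.3700/0.5500 = 0.6727
Terminal stock prices: S_uu = 92.95, S_ud = 53.62, S_dd = 30.94
Terminal payoffs (K − S): max(-22.95, 0) = 0, max(16.38, 0) = 16.38, max(39.06, 0) = 39.06
Node u (S = 71.5): continuation = 1/1.12·[0.6727·0.0000 + 0.3273·16.3750] = 4.7849; exercise value = 0.0000 ≤ continuation, so V_u = 4.7849
Node d (S = 41.25): continuation = 1/1.12·[0.6727·16.3750 + 0.3273·39.0625] = 21.2500; exercise value = 28.7500 > continuation, so V_d = 28.7500 (exercise)
Node 0 (S = 55): continuation = 1/1.12·[0.6727·4.7849 + 0.3273·28.7500] = 11.2750; exercise value = 15.0000 > continuation, so V_0 = 15.0000 (exercise)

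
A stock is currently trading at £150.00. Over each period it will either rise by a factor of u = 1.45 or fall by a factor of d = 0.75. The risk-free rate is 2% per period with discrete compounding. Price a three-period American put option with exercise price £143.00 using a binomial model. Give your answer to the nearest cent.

Risk-neutral probability p = (1 + 0.02 − 0.75)/(1.45 − 0.75) = 0.2700/0.7000 = 0.3857
Terminal stock prices: S_uuu = 457.3, S_uud = 236.5, S_udd = 122.3, S_ddd = 63.28
Terminal payoffs (K − S): max(-314.3, 0) = 0, max(-93.53, 0) = 0, max(20.66, 0) = 20.66, max(79.72, 0) = 79.72
Node uu (S = 315.4): continuation = 1/1.02·[0.3857·0.0000 + 0.6143·0.0000] = 0.0000; exercise value = 0.0000 ≤ continuation, so V_uu = 0.0000
Node ud (S = 163.1): continuation = 1/1.02·[0.3857·0.0000 + 0.6143·20.6562] = 12.4400; exercise value = 0.0000 ≤ continuation, so V_ud = 12.4400
Node dd (S = 84.38): continuation = 1/1.02·[0.3857·20.6562 + 0.6143·79.7188] = 55.8211; exercise value = 58.6250 > continuation, so V_dd = 58.6250 (exercise)
Node u (S = 217.5): continuation = 1/1.02·[0.3857·0.0000 + 0.6143·12.4400] = 7.4919; exercise value = 0.0000 ≤ continuation, so V_u = 7.4919
Node d (S = 112.5): continuation = 1/1.02·[0.3857·12.4400 + 0.6143·58.6250] = 40.0106; exercise value = 30.5000 ≤ continuation, so V_d = 40.0106
Node 0 (S = 150): continuation = 1/1.02·[0.3857·7.4919 + 0.6143·40.0106] = 26.9291; exercise value = 0.0000 ≤ continuation, so V_0 = 26.9291

£26.93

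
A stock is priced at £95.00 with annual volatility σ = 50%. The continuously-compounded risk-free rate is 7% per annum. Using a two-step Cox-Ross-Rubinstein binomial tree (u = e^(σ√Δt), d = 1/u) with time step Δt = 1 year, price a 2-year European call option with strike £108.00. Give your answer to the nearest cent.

CRR parameters: u = e^(σ√Δt) = e^(0.5·√1) = 1.6487, d = 1/u = 0.6065
Per-period rate: rΔt = 0.07·1 = 0.07, so R = e^0.07 = 1.0725
Risk-neutral probability p = (e^0.07 − 0.6065)/(1.6487 − 0.6065) = 0.4660/1.0422 = 0.4471
Terminal stock prices: S_uu = 258.2, S_ud = 95, S_dd = 34.95
Terminal payoffs (S − K): max(150.2, 0) = 150.2, max(-13, 0) = 0, max(-73.05, 0) = 0
Node u (S = 156.6): V_u = e^(−0.07)·[0.4471·150.2368 + 0.5529·0.0000] = 62.6316
Node d (S = 57.62): V_d = e^(−0.07)·[0.4471·0.0000 + 0.5529·0.0000] = 0.0000
Node 0 (S = 95): V_0 = e^(−0.07)·[0.4471·62.6316 + 0.5529·0.0000] = 26.1102

£26.11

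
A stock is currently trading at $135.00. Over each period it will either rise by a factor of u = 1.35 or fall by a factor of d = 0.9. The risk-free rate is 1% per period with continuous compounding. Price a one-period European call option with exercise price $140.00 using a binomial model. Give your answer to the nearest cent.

Risk-neutral probability p = (e^0.01 − 0.9)/(1.35 − 0.9) = 0.1101/0.4500 = 0.2446
Terminal stock prices: S_u = 182.2, S_d = 121.5
Terminal payoffs (S − K): max(42.25, 0) = 42.25, max(-18.5, 0) = 0
Node 0 (S = 135): V_0 = e^(−0.01)·[0.2446·42.2500 + 0.7554·0.0000] = 10.2297

$10.23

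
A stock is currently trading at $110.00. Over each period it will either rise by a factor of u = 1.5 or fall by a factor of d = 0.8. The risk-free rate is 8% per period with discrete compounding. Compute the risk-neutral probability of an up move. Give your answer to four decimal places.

Risk-neutral probability p = (1 + 0.08 − 0.8)/(1.5 − 0.8) = 0.2800/0.7000 = 0.4000

p = 0.4000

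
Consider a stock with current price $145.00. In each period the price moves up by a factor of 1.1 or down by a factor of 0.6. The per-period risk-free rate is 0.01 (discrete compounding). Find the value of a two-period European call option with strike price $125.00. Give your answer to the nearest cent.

Risk-neutral probability p = (1 + 0.01 − 0.6)/(1.1 − 0.6) = 0.4100/0.5000 = 0.8200
Terminal stock prices: S_uu = 175.5, S_ud = 95.7, S_dd = 52.2
Terminal payoffs (S − K): max(50.45, 0) = 50.45, max(-29.3, 0) = 0, max(-72.8, 0) = 0
Node u (S = 159.5): V_u = 1/1.01·[0.8200·50.4500 + 0.1800·0.0000] = 40.9594
Node d (S = 87): V_d = 1/1.01·[0.8200·0.0000 + 0.1800·0.0000] = 0.0000
Node 0 (S = 145): V_0 = 1/1.01·[0.8200·40.9594 + 0.1800·0.0000] = 33.2542

$33.25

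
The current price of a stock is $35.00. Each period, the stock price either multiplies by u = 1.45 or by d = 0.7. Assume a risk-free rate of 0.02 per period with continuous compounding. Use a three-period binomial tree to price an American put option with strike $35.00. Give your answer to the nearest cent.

$8.31

Risk-neutral probability p = (e^0.02 − 0.7)/(1.45 − 0.7) = 0.3202/0.7500 = 0.4269
Terminal stock prices: S_uuu = 106.7, S_uud = 51.51, S_udd = 24.87, S_ddd = 12
Terminal payoffs (K − S): max(-71.7, 0) = 0, max(-16.51, 0) = 0, max(10.13, 0) = 10.13, max(23, 0) = 23
Node uu (S = 73.59): continuation = e^(−0.02)·[0.4269·0.0000 + 0.5731·0.0000] = 0.0000; exercise value = 0.0000 ≤ continuation, so V_uu = 0.0000
Node ud (S = 35.52): continuation = e^(−0.02)·[0.4269·0.0000 + 0.5731·10.1325] = 5.6916; exercise value = 0.0000 ≤ continuation, so V_ud = 5.6916
Node dd (S = 17.15): continuation = e^(−0.02)·[0.4269·10.1325 + 0.5731·22.9950] = 17.1570; exercise value = 17.8500 > continuation, so V_dd = 17.8500 (exercise)
Node u (S = 50.75): continuation = e^(−0.02)·[0.4269·0.0000 + 0.5731·5.6916] = 3.1971; exercise value = 0.0000 ≤ continuation, so V_u = 3.1971
Node d (S = 24.5): continuation = e^(−0.02)·[0.4269·5.6916 + 0.5731·17.8500] = 12.4085; exercise value = 10.5000 ≤ continuation, so V_d = 12.4085
Node 0 (S = 35): continuation = e^(−0.02)·[0.4269·3.1971 + 0.5731·12.4085] = 8.3080; exercise value = 0.0000 ≤ continuation, so V_0 = 8.3080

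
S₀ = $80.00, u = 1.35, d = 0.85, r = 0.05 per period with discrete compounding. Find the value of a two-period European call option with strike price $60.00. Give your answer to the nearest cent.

$26.30

Risk-neutral probability p = (1 + 0.05 − 0.85)/(1.35 − 0.85) = 0.2000/0.5000 = 0.4000
Terminal stock prices: S_uu = 145.8, S_ud = 91.8, S_dd = 57.8
Terminal payoffs (S − K): max(85.8, 0) = 85.8, max(31.8, 0) = 31.8, max(-2.2, 0) = 0
Node u (S = 108): V_u = 1/1.05·[0.4000·85.8000 + 0.6000·31.8000] = 50.8571
Node d (S = 68): V_d = 1/1.05·[0.4000·31.8000 + 0.6000·0.0000] = 12.1143
Node 0 (S = 80): V_0 = 1/1.05·[0.4000·50.8571 + 0.6000·12.1143] = 26.2966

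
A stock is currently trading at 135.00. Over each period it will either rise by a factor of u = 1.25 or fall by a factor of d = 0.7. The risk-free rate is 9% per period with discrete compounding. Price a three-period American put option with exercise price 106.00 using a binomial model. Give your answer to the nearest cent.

5.00

Risk-neutral probability p = (1 + 0.09 − 0.7)/(1.25 − 0.7) = 0.3900/0.5500 = 0.7091
Terminal stock prices: S_uuu = 263.7, S_uud = 147.7, S_udd = 82.69, S_ddd = 46.3
Terminal payoffs (K − S): max(-157.7, 0) = 0, max(-41.66, 0) = 0, max(23.31, 0) = 23.31, max(59.7, 0) = 59.7
Node uu (S = 210.9): continuation = 1/1.09·[0.7091·0.0000 + 0.2909·0.0000] = 0.0000; exercise value = 0.0000 ≤ continuation, so V_uu = 0.0000
Node ud (S = 118.1): continuation = 1/1.09·[0.7091·0.0000 + 0.2909·23.3125] = 6.2219; exercise value = 0.0000 ≤ continuation, so V_ud = 6.2219
Node dd (S = 66.15): continuation = 1/1.09·[0.7091·23.3125 + 0.2909·59.6950] = 31.0977; exercise value = 39.8500 > continuation, so V_dd = 39.8500 (exercise)
Node u (S = 168.8): continuation = 1/1.09·[0.7091·0.0000 + 0.2909·6.2219] = 1.6605; exercise value = 0.0000 ≤ continuation, so V_u = 1.6605
Node d (S = 94.5): continuation = 1/1.09·[0.7091·6.2219 + 0.2909·39.8500] = 14.6831; exercise value = 11.5000 ≤ continuation, so V_d = 14.6831
Node 0 (S = 135): continuation = 1/1.09·[0.7091·1.6605 + 0.2909·14.6831] = 4.9990; exercise value = 0.0000 ≤ continuation, so V_0 = 4.9990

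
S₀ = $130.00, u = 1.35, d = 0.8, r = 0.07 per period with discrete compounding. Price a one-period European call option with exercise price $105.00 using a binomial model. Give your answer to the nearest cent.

Risk-neutral probability p = (1 + 0.07 − 0.8)/(1.35 − 0.8) = 0.2700/0.5500 = 0.4909
Terminal stock prices: S_u = 175.5, S_d = 104
Terminal payoffs (S − K): max(70.5, 0) = 70.5, max(-1, 0) = 0
Node 0 (S = 130): V_0 = 1/1.07·[0.4909·70.5000 + 0.5091·0.0000] = 32.3449

$32.34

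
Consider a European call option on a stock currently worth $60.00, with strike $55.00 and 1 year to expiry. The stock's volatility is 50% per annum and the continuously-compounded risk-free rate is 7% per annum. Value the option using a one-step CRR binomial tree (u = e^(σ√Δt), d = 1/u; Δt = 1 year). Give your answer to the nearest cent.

CRR parameters: u = e^(σ√Δt) = e^(0.5·√1) = 1.6487, d = 1/u = 0.6065
Per-period rate: rΔt = 0.07·1 = 0.07, so R = e^0.07 = 1.0725
Risk-neutral probability p = (e^0.07 − 0.6065)/(1.6487 − 0.6065) = 0.4660/1.0422 = 0.4471
Terminal stock prices: S_u = 98.92, S_d = 36.39
Terminal payoffs (S − K): max(43.92, 0) = 43.92, max(-18.61, 0) = 0
Node 0 (S = 60): V_0 = e^(−0.07)·[0.4471·43.9233 + 0.5529·0.0000] = 18.3110

$18.31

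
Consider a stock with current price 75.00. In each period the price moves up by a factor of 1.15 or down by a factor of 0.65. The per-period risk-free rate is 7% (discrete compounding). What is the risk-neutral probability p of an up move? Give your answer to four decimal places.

p = 0.8400

Risk-neutral probability p = (1 + 0.07 − 0.65)/(1.15 − 0.65) = 0.4200/0.5000 = 0.8400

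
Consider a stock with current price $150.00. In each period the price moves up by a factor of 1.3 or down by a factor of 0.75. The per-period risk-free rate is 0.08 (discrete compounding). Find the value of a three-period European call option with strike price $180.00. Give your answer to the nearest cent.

Risk-neutral probability p = (1 + 0.08 − 0.75)/(1.3 − 0.75) = 0.3300/0.5500 = 0.6000
Terminal stock prices: S_uuu = 329.6, S_uud = 190.1, S_udd = 109.7, S_ddd = 63.28
Terminal payoffs (S − K): max(149.6, 0) = 149.6, max(10.13, 0) = 10.13, max(-70.31, 0) = 0, max(-116.7, 0) = 0
Node uu (S = 253.5): V_uu = 1/1.08·[0.6000·149.5500 + 0.4000·10.1250] = 86.8333
Node ud (S = 146.2): V_ud = 1/1.08·[0.6000·10.1250 + 0.4000·0.0000] = 5.6250
Node dd (S = 84.38): V_dd = 1/1.08·[0.6000·0.0000 + 0.4000·0.0000] = 0.0000
Node u (S = 195): V_u = 1/1.08·[0.6000·86.8333 + 0.4000·5.6250] = 50.3241
Node d (S = 112.5): V_d = 1/1.08·[0.6000·5.6250 + 0.4000·0.0000] = 3.1250
Node 0 (S = 150): V_0 = 1/1.08·[0.6000·50.3241 + 0.4000·3.1250] = 29.1152

$29.12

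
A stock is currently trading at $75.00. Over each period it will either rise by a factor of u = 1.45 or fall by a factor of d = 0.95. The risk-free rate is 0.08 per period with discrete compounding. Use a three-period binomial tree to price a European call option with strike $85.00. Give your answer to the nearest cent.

Risk-neutral probability p = (1 + 0.08 − 0.95)/(1.45 − 0.95) = 0.1300/0.5000 = 0.2600
Terminal stock prices: S_uuu = 228.6, S_uud = 149.8, S_udd = 98.15, S_ddd = 64.3
Terminal payoffs (S − K): max(143.6, 0) = 143.6, max(64.8, 0) = 64.8, max(13.15, 0) = 13.15, max(-20.7, 0) = 0
Node uu (S = 157.7): V_uu = 1/1.08·[0.2600·143.6469 + 0.7400·64.8031] = 78.9838
Node ud (S = 103.3): V_ud = 1/1.08·[0.2600·64.8031 + 0.7400·13.1469] = 24.6088
Node dd (S = 67.69): V_dd = 1/1.08·[0.2600·13.1469 + 0.7400·0.0000] = 3.1650
Node u (S = 108.8): V_u = 1/1.08·[0.2600·78.9838 + 0.7400·24.6088] = 35.8762
Node d (S = 71.25): V_d = 1/1.08·[0.2600·24.6088 + 0.7400·3.1650] = 8.0929
Node 0 (S = 75): V_0 = 1/1.08·[0.2600·35.8762 + 0.7400·8.0929] = 14.1820

$14.18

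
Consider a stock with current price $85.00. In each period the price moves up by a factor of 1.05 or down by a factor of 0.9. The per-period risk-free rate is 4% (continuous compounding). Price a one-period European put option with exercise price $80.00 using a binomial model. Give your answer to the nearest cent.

$0.21

Risk-neutral probability p = (e^0.04 − 0.9)/(1.05 − 0.9) = 0.1408/0.1500 = 0.9387
Terminal stock prices: S_u = 89.25, S_d = 76.5
Terminal payoffs (K − S): max(-9.25, 0) = 0, max(3.5, 0) = 3.5
Node 0 (S = 85): V_0 = e^(−0.04)·[0.9387·0.0000 + 0.0613·3.5000] = 0.2060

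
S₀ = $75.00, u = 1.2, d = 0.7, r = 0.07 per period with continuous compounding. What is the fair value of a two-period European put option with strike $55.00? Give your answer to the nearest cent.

$1.03

Risk-neutral probability p = (e^0.07 − 0.7)/(1.2 − 0.7) = 0.3725/0.5000 = 0.7450
Terminal stock prices: S_uu = 108, S_ud = 63, S_dd = 36.75
Terminal payoffs (K − S): max(-53, 0) = 0, max(-8, 0) = 0, max(18.25, 0) = 18.25
Node u (S = 90): V_u = e^(−0.07)·[0.7450·0.0000 + 0.2550·0.0000] = 0.0000
Node d (S = 52.5): V_d = e^(−0.07)·[0.7450·0.0000 + 0.2550·18.2500] = 4.3388
Node 0 (S = 75): V_0 = e^(−0.07)·[0.7450·0.0000 + 0.2550·4.3388] = 1.0315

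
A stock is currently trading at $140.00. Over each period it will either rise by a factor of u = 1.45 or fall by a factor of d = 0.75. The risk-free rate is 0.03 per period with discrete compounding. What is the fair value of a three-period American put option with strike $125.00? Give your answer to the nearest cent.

Risk-neutral probability p = (1 + 0.03 − 0.75)/(1.45 − 0.75) = 0.2800/0.7000 = 0.4000
Terminal stock prices: S_uuu = 426.8, S_uud = 220.8, S_udd = 114.2, S_ddd = 59.06
Terminal payoffs (K − S): max(-301.8, 0) = 0, max(-95.76, 0) = 0, max(10.81, 0) = 10.81, max(65.94, 0) = 65.94
Node uu (S = 294.4): continuation = 1/1.03·[0.4000·0.0000 + 0.6000·0.0000] = 0.0000; exercise value = 0.0000 ≤ continuation, so V_uu = 0.0000
Node ud (S = 152.2): continuation = 1/1.03·[0.4000·0.0000 + 0.6000·10.8125] = 6.2985; exercise value = 0.0000 ≤ continuation, so V_ud = 6.2985
Node dd (S = 78.75): continuation = 1/1.03·[0.4000·10.8125 + 0.6000·65.9375] = 42.6092; exercise value = 46.2500 > continuation, so V_dd = 46.2500 (exercise)
Node u (S = 203): continuation = 1/1.03·[0.4000·0.0000 + 0.6000·6.2985] = 3.6691; exercise value = 0.0000 ≤ continuation, so V_u = 3.6691
Node d (S = 105): continuation = 1/1.03·[0.4000·6.2985 + 0.6000·46.2500] = 29.3878; exercise value = 20.0000 ≤ continuation, so V_d = 29.3878
Node 0 (S = 140): continuation = 1/1.03·[0.4000·3.6691 + 0.6000·29.3878] = 18.5440; exercise value = 0.0000 ≤ continuation, so V_0 = 18.5440

$18.54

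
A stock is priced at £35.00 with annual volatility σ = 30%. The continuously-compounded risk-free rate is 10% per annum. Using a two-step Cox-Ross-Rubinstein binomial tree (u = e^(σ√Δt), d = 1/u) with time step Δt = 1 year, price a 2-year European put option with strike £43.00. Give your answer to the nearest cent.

£6.29

CRR parameters: u = e^(σ√Δt) = e^(0.3·√1) = 1.3499, d = 1/u = 0.7408
Per-period rate: rΔt = 0.1·1 = 0.1, so R = e^0.1 = 1.1052
Risk-neutral probability p = (e^0.1 − 0.7408)/(1.3499 − 0.7408) = 0.3644/0.6090 = 0.5982
Terminal stock prices: S_uu = 63.77, S_ud = 35, S_dd = 19.21
Terminal payoffs (K − S): max(-20.77, 0) = 0, max(8, 0) = 8, max(23.79, 0) = 23.79
Node u (S = 47.25): V_u = e^(−0.1)·[0.5982·0.0000 + 0.4018·8.0000] = 2.9082
Node d (S = 25.93): V_d = e^(−0.1)·[0.5982·8.0000 + 0.4018·23.7916] = 12.9794
Node 0 (S = 35): V_0 = e^(−0.1)·[0.5982·2.9082 + 0.4018·12.9794] = 6.2926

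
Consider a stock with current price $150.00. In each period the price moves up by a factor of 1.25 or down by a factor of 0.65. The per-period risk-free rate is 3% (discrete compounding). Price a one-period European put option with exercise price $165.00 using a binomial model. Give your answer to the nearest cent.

Risk-neutral probability p = (1 + 0.03 − 0.65)/(1.25 − 0.65) = 0.3800/0.6000 = 0.6333
Terminal stock prices: S_u = 187.5, S_d = 97.5
Terminal payoffs (K − S): max(-22.5, 0) = 0, max(67.5, 0) = 67.5
Node 0 (S = 150): V_0 = 1/1.03·[0.6333·0.0000 + 0.3667·67.5000] = 24.0291

$24.03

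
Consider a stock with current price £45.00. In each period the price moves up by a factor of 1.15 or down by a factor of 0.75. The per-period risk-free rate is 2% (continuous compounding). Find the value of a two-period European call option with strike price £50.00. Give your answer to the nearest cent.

Risk-neutral probability p = (e^0.02 − 0.75)/(1.15 − 0.75) = 0.2702/0.4000 = 0.6755
Terminal stock prices: S_uu = 59.51, S_ud = 38.81, S_dd = 25.31
Terminal payoffs (S − K): max(9.512, 0) = 9.512, max(-11.19, 0) = 0, max(-24.69, 0) = 0
Node u (S = 51.75): V_u = e^(−0.02)·[0.6755·9.5125 + 0.3245·0.0000] = 6.2985
Node d (S = 33.75): V_d = e^(−0.02)·[0.6755·0.0000 + 0.3245·0.0000] = 0.0000
Node 0 (S = 45): V_0 = e^(−0.02)·[0.6755·6.2985 + 0.3245·0.0000] = 4.1704

£4.17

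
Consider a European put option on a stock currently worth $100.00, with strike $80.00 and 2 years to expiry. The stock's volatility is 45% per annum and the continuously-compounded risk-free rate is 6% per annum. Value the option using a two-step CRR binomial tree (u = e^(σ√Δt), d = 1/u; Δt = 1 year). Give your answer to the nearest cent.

$10.33

CRR parameters: u = e^(σ√Δt) = e^(0.45·√1) = 1.5683, d = 1/u = 0.6376
Per-period rate: rΔt = 0.06·1 = 0.06, so R = e^0.06 = 1.0618
Risk-neutral probability p = (e^0.06 − 0.6376)/(1.5683 − 0.6376) = 0.4242/0.9307 = 0.4558
Terminal stock prices: S_uu = 246, S_ud = 100, S_dd = 40.66
Terminal payoffs (K − S): max(-166, 0) = 0, max(-20, 0) = 0, max(39.34, 0) = 39.34
Node u (S = 156.8): V_u = e^(−0.06)·[0.4558·0.0000 + 0.5442·0.0000] = 0.0000
Node d (S = 63.76): V_d = e^(−0.06)·[0.4558·0.0000 + 0.5442·39.3430] = 20.1635
Node 0 (S = 100): V_0 = e^(−0.06)·[0.4558·0.0000 + 0.5442·20.1635] = 10.3339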